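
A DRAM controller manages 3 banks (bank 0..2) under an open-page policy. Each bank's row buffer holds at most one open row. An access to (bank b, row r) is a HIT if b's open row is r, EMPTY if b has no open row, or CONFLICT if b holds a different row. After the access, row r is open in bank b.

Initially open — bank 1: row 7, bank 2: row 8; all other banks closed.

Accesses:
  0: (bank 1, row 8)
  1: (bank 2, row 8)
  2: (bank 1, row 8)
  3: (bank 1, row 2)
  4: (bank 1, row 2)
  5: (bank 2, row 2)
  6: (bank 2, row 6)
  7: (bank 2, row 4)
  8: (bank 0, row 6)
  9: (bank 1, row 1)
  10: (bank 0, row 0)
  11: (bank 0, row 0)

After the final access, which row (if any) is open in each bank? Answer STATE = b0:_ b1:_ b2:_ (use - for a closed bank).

0: bank 1 row 8 — prev 7 → CONFLICT
1: bank 2 row 8 — prev 8 → HIT
2: bank 1 row 8 — prev 8 → HIT
3: bank 1 row 2 — prev 8 → CONFLICT
4: bank 1 row 2 — prev 2 → HIT
5: bank 2 row 2 — prev 8 → CONFLICT
6: bank 2 row 6 — prev 2 → CONFLICT
7: bank 2 row 4 — prev 6 → CONFLICT
8: bank 0 row 6 — prev None → EMPTY
9: bank 1 row 1 — prev 2 → CONFLICT
10: bank 0 row 0 — prev 6 → CONFLICT
11: bank 0 row 0 — prev 0 → HIT

STATE = b0:0 b1:1 b2:4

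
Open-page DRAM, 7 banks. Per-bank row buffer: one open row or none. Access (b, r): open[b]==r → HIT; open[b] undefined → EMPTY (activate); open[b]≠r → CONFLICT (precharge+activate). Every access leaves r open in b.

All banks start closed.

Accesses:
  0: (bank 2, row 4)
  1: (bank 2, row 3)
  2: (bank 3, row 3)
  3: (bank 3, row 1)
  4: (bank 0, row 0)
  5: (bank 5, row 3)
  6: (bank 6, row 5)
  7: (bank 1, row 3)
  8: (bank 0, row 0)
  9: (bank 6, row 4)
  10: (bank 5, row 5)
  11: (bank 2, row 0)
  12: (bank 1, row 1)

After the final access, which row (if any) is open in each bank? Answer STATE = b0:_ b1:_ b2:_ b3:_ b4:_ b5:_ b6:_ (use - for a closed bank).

STATE = b0:0 b1:1 b2:0 b3:1 b4:- b5:5 b6:4

0: bank 2 row 4 — prev None → EMPTY
1: bank 2 row 3 — prev 4 → CONFLICT
2: bank 3 row 3 — prev None → EMPTY
3: bank 3 row 1 — prev 3 → CONFLICT
4: bank 0 row 0 — prev None → EMPTY
5: bank 5 row 3 — prev None → EMPTY
6: bank 6 row 5 — prev None → EMPTY
7: bank 1 row 3 — prev None → EMPTY
8: bank 0 row 0 — prev 0 → HIT
9: bank 6 row 4 — prev 5 → CONFLICT
10: bank 5 row 5 — prev 3 → CONFLICT
11: bank 2 row 0 — prev 3 → CONFLICT
12: bank 1 row 1 — prev 3 → CONFLICT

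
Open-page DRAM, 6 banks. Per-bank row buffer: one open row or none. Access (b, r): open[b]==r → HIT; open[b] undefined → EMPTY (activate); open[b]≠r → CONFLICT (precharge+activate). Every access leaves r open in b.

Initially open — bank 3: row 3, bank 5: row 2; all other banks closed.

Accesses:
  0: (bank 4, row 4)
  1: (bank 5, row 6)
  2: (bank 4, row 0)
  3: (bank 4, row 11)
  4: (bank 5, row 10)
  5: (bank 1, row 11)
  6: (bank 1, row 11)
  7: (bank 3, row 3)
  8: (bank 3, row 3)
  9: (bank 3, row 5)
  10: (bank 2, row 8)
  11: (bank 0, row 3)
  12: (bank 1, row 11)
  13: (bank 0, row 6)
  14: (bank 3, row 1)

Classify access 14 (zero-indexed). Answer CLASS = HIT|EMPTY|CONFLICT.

CLASS = CONFLICT

0: bank 4 row 4 — prev None → EMPTY
1: bank 5 row 6 — prev 2 → CONFLICT
2: bank 4 row 0 — prev 4 → CONFLICT
3: bank 4 row 11 — prev 0 → CONFLICT
4: bank 5 row 10 — prev 6 → CONFLICT
5: bank 1 row 11 — prev None → EMPTY
6: bank 1 row 11 — prev 11 → HIT
7: bank 3 row 3 — prev 3 → HIT
8: bank 3 row 3 — prev 3 → HIT
9: bank 3 row 5 — prev 3 → CONFLICT
10: bank 2 row 8 — prev None → EMPTY
11: bank 0 row 3 — prev None → EMPTY
12: bank 1 row 11 — prev 11 → HIT
13: bank 0 row 6 — prev 3 → CONFLICT
14: bank 3 row 1 — prev 5 → CONFLICT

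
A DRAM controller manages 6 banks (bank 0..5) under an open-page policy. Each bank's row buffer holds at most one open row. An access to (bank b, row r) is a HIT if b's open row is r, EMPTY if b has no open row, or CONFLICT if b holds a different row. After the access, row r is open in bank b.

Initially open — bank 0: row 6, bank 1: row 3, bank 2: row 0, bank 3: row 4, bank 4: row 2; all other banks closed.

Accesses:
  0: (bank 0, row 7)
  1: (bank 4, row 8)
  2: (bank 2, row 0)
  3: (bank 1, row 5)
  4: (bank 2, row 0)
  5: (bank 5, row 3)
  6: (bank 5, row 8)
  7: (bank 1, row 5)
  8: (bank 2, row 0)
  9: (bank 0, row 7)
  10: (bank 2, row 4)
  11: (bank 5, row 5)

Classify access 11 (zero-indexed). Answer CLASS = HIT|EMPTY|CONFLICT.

CLASS = CONFLICT

  [0] b0 r7: had r6 ⇒ C
  [1] b4 r8: had r2 ⇒ C
  [2] b2 r0: had r0 ⇒ H
  [3] b1 r5: had r3 ⇒ C
  [4] b2 r0: had r0 ⇒ H
  [5] b5 r3: no row ⇒ E
  [6] b5 r8: had r3 ⇒ C
  [7] b1 r5: had r5 ⇒ H
  [8] b2 r0: had r0 ⇒ H
  [9] b0 r7: had r7 ⇒ H
  [10] b2 r4: had r0 ⇒ C
  [11] b5 r5: had r8 ⇒ C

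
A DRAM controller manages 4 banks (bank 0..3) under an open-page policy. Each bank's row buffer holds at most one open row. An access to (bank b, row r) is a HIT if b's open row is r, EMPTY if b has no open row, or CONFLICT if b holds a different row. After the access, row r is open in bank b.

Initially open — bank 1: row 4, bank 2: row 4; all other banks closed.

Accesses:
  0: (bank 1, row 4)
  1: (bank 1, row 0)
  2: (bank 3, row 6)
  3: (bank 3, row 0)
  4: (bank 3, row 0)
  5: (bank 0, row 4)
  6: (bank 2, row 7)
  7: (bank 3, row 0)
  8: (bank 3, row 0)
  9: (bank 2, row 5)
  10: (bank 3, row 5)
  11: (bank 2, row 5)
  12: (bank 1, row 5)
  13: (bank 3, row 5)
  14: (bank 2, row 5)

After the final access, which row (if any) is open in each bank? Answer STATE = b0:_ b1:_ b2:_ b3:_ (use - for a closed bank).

STATE = b0:4 b1:5 b2:5 b3:5

#0 (1,4) H  (was 4)
#1 (1,0) C  (was 4)
#2 (3,6) E
#3 (3,0) C  (was 6)
#4 (3,0) H  (was 0)
#5 (0,4) E
#6 (2,7) C  (was 4)
#7 (3,0) H  (was 0)
#8 (3,0) H  (was 0)
#9 (2,5) C  (was 7)
#10 (3,5) C  (was 0)
#11 (2,5) H  (was 5)
#12 (1,5) C  (was 0)
#13 (3,5) H  (was 5)
#14 (2,5) H  (was 5)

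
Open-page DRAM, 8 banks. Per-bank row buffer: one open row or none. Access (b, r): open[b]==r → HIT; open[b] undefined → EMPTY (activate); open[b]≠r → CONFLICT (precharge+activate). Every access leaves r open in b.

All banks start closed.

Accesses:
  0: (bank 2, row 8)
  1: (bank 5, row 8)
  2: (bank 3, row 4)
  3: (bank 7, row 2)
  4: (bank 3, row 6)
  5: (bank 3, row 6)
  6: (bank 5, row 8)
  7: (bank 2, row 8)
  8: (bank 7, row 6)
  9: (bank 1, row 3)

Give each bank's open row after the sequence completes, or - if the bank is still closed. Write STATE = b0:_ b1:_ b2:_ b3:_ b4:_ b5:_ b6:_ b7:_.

STATE = b0:- b1:3 b2:8 b3:6 b4:- b5:8 b6:- b7:6

0: bank 2 row 8 — prev None → EMPTY
1: bank 5 row 8 — prev None → EMPTY
2: bank 3 row 4 — prev None → EMPTY
3: bank 7 row 2 — prev None → EMPTY
4: bank 3 row 6 — prev 4 → CONFLICT
5: bank 3 row 6 — prev 6 → HIT
6: bank 5 row 8 — prev 8 → HIT
7: bank 2 row 8 — prev 8 → HIT
8: bank 7 row 6 — prev 2 → CONFLICT
9: bank 1 row 3 — prev None → EMPTY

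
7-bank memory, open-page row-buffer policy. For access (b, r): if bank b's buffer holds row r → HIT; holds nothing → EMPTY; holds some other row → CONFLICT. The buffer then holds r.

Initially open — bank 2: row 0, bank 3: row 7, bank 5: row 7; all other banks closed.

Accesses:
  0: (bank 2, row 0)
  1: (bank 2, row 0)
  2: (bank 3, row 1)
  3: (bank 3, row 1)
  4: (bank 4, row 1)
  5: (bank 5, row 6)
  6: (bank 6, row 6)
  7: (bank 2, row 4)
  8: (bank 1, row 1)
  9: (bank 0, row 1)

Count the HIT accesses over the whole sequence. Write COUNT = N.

COUNT = 3

step 0: bank2 0->0 [HIT]
step 1: bank2 0->0 [HIT]
step 2: bank3 7->1 [CONFLICT]
step 3: bank3 1->1 [HIT]
step 4: bank4 None->1 [EMPTY]
step 5: bank5 7->6 [CONFLICT]
step 6: bank6 None->6 [EMPTY]
step 7: bank2 0->4 [CONFLICT]
step 8: bank1 None->1 [EMPTY]
step 9: bank0 None->1 [EMPTY]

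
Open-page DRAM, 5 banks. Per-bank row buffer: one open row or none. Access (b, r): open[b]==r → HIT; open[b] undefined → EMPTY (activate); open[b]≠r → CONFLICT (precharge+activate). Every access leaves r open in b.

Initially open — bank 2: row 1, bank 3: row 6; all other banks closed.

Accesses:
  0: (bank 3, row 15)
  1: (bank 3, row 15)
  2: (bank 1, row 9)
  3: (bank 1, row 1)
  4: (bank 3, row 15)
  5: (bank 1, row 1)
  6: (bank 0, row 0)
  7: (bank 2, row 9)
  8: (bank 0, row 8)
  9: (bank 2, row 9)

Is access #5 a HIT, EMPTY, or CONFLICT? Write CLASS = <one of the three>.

CLASS = HIT

  [0] b3 r15: had r6 ⇒ C
  [1] b3 r15: had r15 ⇒ H
  [2] b1 r9: no row ⇒ E
  [3] b1 r1: had r9 ⇒ C
  [4] b3 r15: had r15 ⇒ H
  [5] b1 r1: had r1 ⇒ H
  [6] b0 r0: no row ⇒ E
  [7] b2 r9: had r1 ⇒ C
  [8] b0 r8: had r0 ⇒ C
  [9] b2 r9: had r9 ⇒ H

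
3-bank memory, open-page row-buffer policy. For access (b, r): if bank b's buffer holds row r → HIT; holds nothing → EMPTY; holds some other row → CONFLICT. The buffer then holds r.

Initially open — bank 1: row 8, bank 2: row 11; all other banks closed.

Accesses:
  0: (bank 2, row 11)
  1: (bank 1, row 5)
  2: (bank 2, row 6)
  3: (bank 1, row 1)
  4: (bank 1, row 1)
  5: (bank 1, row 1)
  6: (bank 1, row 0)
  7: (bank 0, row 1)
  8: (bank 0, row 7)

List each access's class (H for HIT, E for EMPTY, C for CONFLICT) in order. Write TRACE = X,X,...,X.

0: bank 2 row 11 — prev 11 → HIT
1: bank 1 row 5 — prev 8 → CONFLICT
2: bank 2 row 6 — prev 11 → CONFLICT
3: bank 1 row 1 — prev 5 → CONFLICT
4: bank 1 row 1 — prev 1 → HIT
5: bank 1 row 1 — prev 1 → HIT
6: bank 1 row 0 — prev 1 → CONFLICT
7: bank 0 row 1 — prev None → EMPTY
8: bank 0 row 7 — prev 1 → CONFLICT

TRACE = H,C,C,C,H,H,C,E,C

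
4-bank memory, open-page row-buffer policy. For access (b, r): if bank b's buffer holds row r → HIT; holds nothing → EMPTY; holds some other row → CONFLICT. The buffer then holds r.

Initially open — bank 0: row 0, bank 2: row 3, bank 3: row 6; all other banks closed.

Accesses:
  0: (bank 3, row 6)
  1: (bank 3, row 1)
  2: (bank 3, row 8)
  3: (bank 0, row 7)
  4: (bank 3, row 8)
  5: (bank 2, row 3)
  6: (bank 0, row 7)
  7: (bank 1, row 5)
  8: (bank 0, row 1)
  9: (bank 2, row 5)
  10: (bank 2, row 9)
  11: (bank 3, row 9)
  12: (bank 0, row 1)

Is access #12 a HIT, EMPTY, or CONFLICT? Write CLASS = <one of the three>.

step 0: bank3 6->6 [HIT]
step 1: bank3 6->1 [CONFLICT]
step 2: bank3 1->8 [CONFLICT]
step 3: bank0 0->7 [CONFLICT]
step 4: bank3 8->8 [HIT]
step 5: bank2 3->3 [HIT]
step 6: bank0 7->7 [HIT]
step 7: bank1 None->5 [EMPTY]
step 8: bank0 7->1 [CONFLICT]
step 9: bank2 3->5 [CONFLICT]
step 10: bank2 5->9 [CONFLICT]
step 11: bank3 8->9 [CONFLICT]
step 12: bank0 1->1 [HIT]

CLASS = HIT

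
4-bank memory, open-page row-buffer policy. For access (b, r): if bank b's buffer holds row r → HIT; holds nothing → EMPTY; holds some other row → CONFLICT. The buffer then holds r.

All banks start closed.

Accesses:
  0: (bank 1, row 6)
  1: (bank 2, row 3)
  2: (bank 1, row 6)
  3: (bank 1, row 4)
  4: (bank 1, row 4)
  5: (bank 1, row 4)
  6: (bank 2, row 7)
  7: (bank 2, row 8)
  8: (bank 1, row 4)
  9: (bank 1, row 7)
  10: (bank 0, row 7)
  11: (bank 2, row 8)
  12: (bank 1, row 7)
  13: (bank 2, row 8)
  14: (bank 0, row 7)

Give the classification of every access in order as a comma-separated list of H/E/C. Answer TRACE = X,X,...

0: bank 1 row 6 — prev None → EMPTY
1: bank 2 row 3 — prev None → EMPTY
2: bank 1 row 6 — prev 6 → HIT
3: bank 1 row 4 — prev 6 → CONFLICT
4: bank 1 row 4 — prev 4 → HIT
5: bank 1 row 4 — prev 4 → HIT
6: bank 2 row 7 — prev 3 → CONFLICT
7: bank 2 row 8 — prev 7 → CONFLICT
8: bank 1 row 4 — prev 4 → HIT
9: bank 1 row 7 — prev 4 → CONFLICT
10: bank 0 row 7 — prev None → EMPTY
11: bank 2 row 8 — prev 8 → HIT
12: bank 1 row 7 — prev 7 → HIT
13: bank 2 row 8 — prev 8 → HIT
14: bank 0 row 7 — prev 7 → HIT

TRACE = E,E,H,C,H,H,C,C,H,C,E,H,H,H,H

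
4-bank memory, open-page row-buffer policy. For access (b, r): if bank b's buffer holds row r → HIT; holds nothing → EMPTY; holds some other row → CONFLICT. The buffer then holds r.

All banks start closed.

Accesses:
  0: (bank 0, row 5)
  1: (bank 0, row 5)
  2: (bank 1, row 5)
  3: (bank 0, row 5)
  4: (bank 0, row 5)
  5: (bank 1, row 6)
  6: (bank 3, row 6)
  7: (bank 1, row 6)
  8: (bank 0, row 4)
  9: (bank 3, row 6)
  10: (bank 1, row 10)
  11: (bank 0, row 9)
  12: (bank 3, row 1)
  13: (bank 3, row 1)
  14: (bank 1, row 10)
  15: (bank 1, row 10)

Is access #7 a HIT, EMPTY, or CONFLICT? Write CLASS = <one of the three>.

CLASS = HIT

0: bank 0 row 5 — prev None → EMPTY
1: bank 0 row 5 — prev 5 → HIT
2: bank 1 row 5 — prev None → EMPTY
3: bank 0 row 5 — prev 5 → HIT
4: bank 0 row 5 — prev 5 → HIT
5: bank 1 row 6 — prev 5 → CONFLICT
6: bank 3 row 6 — prev None → EMPTY
7: bank 1 row 6 — prev 6 → HIT
8: bank 0 row 4 — prev 5 → CONFLICT
9: bank 3 row 6 — prev 6 → HIT
10: bank 1 row 10 — prev 6 → CONFLICT
11: bank 0 row 9 — prev 4 → CONFLICT
12: bank 3 row 1 — prev 6 → CONFLICT
13: bank 3 row 1 — prev 1 → HIT
14: bank 1 row 10 — prev 10 → HIT
15: bank 1 row 10 — prev 10 → HIT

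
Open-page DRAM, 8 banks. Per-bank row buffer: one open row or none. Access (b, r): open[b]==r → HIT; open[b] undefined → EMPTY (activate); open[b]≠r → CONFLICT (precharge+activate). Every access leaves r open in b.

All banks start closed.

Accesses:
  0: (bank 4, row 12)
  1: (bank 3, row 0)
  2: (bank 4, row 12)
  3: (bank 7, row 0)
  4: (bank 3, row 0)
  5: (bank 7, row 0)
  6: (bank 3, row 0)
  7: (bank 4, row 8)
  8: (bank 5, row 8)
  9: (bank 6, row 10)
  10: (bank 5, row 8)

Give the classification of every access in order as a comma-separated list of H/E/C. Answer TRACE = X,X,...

TRACE = E,E,H,E,H,H,H,C,E,E,H

0: bank 4 row 12 — prev None → EMPTY
1: bank 3 row 0 — prev None → EMPTY
2: bank 4 row 12 — prev 12 → HIT
3: bank 7 row 0 — prev None → EMPTY
4: bank 3 row 0 — prev 0 → HIT
5: bank 7 row 0 — prev 0 → HIT
6: bank 3 row 0 — prev 0 → HIT
7: bank 4 row 8 — prev 12 → CONFLICT
8: bank 5 row 8 — prev None → EMPTY
9: bank 6 row 10 — prev None → EMPTY
10: bank 5 row 8 — prev 8 → HIT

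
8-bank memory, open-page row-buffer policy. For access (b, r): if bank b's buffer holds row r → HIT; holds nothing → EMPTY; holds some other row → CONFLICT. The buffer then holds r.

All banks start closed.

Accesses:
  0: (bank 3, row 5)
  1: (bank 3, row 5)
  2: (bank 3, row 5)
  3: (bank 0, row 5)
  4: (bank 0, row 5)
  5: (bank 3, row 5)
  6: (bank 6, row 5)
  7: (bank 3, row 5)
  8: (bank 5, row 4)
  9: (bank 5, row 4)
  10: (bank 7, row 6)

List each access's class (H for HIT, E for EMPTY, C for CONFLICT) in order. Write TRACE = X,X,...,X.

TRACE = E,H,H,E,H,H,E,H,E,H,E

#0 (3,5) E
#1 (3,5) H  (was 5)
#2 (3,5) H  (was 5)
#3 (0,5) E
#4 (0,5) H  (was 5)
#5 (3,5) H  (was 5)
#6 (6,5) E
#7 (3,5) H  (was 5)
#8 (5,4) E
#9 (5,4) H  (was 4)
#10 (7,6) E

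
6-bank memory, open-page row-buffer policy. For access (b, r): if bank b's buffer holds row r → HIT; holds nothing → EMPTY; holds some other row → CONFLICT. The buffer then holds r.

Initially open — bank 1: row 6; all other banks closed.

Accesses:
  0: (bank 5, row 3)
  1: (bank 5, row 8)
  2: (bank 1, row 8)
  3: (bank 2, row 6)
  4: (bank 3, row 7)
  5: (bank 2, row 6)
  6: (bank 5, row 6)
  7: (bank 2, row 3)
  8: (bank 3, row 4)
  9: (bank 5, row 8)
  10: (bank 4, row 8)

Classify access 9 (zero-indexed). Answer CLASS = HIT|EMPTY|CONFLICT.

step 0: bank5 None->3 [EMPTY]
step 1: bank5 3->8 [CONFLICT]
step 2: bank1 6->8 [CONFLICT]
step 3: bank2 None->6 [EMPTY]
step 4: bank3 None->7 [EMPTY]
step 5: bank2 6->6 [HIT]
step 6: bank5 8->6 [CONFLICT]
step 7: bank2 6->3 [CONFLICT]
step 8: bank3 7->4 [CONFLICT]
step 9: bank5 6->8 [CONFLICT]
step 10: bank4 None->8 [EMPTY]

CLASS = CONFLICT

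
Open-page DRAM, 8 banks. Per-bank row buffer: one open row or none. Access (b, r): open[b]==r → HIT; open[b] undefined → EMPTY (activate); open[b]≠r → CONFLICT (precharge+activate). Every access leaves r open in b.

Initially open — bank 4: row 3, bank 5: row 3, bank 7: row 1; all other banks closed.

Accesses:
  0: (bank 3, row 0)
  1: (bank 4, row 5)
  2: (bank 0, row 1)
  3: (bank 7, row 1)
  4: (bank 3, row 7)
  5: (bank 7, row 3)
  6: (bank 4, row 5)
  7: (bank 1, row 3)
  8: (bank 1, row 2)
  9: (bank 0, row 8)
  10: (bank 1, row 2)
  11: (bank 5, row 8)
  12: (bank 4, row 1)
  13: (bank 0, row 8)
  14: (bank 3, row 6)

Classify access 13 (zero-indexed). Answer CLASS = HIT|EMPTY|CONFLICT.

  [0] b3 r0: no row ⇒ E
  [1] b4 r5: had r3 ⇒ C
  [2] b0 r1: no row ⇒ E
  [3] b7 r1: had r1 ⇒ H
  [4] b3 r7: had r0 ⇒ C
  [5] b7 r3: had r1 ⇒ C
  [6] b4 r5: had r5 ⇒ H
  [7] b1 r3: no row ⇒ E
  [8] b1 r2: had r3 ⇒ C
  [9] b0 r8: had r1 ⇒ C
  [10] b1 r2: had r2 ⇒ H
  [11] b5 r8: had r3 ⇒ C
  [12] b4 r1: had r5 ⇒ C
  [13] b0 r8: had r8 ⇒ H
  [14] b3 r6: had r7 ⇒ C

CLASS = HIT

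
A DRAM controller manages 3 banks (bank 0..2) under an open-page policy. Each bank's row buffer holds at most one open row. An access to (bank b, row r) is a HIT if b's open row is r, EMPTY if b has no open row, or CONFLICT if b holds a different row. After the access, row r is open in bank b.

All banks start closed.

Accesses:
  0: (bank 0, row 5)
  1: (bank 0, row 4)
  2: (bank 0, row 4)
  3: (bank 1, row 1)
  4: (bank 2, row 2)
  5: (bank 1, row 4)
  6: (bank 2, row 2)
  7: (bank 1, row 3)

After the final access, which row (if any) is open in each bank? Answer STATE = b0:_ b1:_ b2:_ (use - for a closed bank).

STATE = b0:4 b1:3 b2:2

#0 (0,5) E
#1 (0,4) C  (was 5)
#2 (0,4) H  (was 4)
#3 (1,1) E
#4 (2,2) E
#5 (1,4) C  (was 1)
#6 (2,2) H  (was 2)
#7 (1,3) C  (was 4)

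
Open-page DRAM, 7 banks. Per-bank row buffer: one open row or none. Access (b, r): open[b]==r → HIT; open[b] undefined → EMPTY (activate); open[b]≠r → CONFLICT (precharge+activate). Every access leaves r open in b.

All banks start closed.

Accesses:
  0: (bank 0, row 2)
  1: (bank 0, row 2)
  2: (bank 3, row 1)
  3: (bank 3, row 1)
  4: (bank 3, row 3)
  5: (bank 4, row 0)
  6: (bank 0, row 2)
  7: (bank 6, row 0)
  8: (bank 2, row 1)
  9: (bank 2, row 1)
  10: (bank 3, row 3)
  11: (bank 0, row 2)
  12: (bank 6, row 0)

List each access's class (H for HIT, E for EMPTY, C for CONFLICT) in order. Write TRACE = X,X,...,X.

  [0] b0 r2: no row ⇒ E
  [1] b0 r2: had r2 ⇒ H
  [2] b3 r1: no row ⇒ E
  [3] b3 r1: had r1 ⇒ H
  [4] b3 r3: had r1 ⇒ C
  [5] b4 r0: no row ⇒ E
  [6] b0 r2: had r2 ⇒ H
  [7] b6 r0: no row ⇒ E
  [8] b2 r1: no row ⇒ E
  [9] b2 r1: had r1 ⇒ H
  [10] b3 r3: had r3 ⇒ H
  [11] b0 r2: had r2 ⇒ H
  [12] b6 r0: had r0 ⇒ H

TRACE = E,H,E,H,C,E,H,E,E,H,H,H,H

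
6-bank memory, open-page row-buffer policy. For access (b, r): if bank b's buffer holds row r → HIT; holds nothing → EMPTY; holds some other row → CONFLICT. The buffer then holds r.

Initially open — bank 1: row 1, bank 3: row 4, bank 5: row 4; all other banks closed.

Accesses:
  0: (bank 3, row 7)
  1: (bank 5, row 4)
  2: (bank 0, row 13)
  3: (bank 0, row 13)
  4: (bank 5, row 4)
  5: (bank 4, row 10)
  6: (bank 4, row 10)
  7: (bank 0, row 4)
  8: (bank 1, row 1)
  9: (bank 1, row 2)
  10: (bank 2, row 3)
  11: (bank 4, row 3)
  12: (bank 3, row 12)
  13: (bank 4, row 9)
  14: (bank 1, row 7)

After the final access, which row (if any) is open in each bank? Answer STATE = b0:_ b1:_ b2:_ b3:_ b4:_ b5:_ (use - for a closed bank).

STATE = b0:4 b1:7 b2:3 b3:12 b4:9 b5:4

step 0: bank3 4->7 [CONFLICT]
step 1: bank5 4->4 [HIT]
step 2: bank0 None->13 [EMPTY]
step 3: bank0 13->13 [HIT]
step 4: bank5 4->4 [HIT]
step 5: bank4 None->10 [EMPTY]
step 6: bank4 10->10 [HIT]
step 7: bank0 13->4 [CONFLICT]
step 8: bank1 1->1 [HIT]
step 9: bank1 1->2 [CONFLICT]
step 10: bank2 None->3 [EMPTY]
step 11: bank4 10->3 [CONFLICT]
step 12: bank3 7->12 [CONFLICT]
step 13: bank4 3->9 [CONFLICT]
step 14: bank1 2->7 [CONFLICT]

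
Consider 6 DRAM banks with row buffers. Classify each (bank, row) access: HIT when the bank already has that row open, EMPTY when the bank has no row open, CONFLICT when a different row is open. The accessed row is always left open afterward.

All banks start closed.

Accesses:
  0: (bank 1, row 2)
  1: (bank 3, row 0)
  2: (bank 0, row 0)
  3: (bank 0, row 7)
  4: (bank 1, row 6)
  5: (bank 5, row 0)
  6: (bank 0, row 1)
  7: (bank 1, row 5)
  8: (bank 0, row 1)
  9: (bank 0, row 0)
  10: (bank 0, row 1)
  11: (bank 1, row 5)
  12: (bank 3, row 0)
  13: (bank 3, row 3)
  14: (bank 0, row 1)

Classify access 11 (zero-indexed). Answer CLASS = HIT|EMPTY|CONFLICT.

#0 (1,2) E
#1 (3,0) E
#2 (0,0) E
#3 (0,7) C  (was 0)
#4 (1,6) C  (was 2)
#5 (5,0) E
#6 (0,1) C  (was 7)
#7 (1,5) C  (was 6)
#8 (0,1) H  (was 1)
#9 (0,0) C  (was 1)
#10 (0,1) C  (was 0)
#11 (1,5) H  (was 5)
#12 (3,0) H  (was 0)
#13 (3,3) C  (was 0)
#14 (0,1) H  (was 1)

CLASS = HIT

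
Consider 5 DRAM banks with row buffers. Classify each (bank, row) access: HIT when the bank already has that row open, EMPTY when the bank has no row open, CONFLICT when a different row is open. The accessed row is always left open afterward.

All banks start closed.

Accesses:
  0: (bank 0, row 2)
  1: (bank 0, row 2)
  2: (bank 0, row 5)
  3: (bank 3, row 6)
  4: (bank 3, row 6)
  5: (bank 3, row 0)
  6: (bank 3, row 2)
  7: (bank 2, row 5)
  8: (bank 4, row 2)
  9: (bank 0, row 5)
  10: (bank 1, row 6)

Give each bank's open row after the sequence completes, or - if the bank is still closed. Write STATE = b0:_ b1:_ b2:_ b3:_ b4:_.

#0 (0,2) E
#1 (0,2) H  (was 2)
#2 (0,5) C  (was 2)
#3 (3,6) E
#4 (3,6) H  (was 6)
#5 (3,0) C  (was 6)
#6 (3,2) C  (was 0)
#7 (2,5) E
#8 (4,2) E
#9 (0,5) H  (was 5)
#10 (1,6) E

STATE = b0:5 b1:6 b2:5 b3:2 b4:2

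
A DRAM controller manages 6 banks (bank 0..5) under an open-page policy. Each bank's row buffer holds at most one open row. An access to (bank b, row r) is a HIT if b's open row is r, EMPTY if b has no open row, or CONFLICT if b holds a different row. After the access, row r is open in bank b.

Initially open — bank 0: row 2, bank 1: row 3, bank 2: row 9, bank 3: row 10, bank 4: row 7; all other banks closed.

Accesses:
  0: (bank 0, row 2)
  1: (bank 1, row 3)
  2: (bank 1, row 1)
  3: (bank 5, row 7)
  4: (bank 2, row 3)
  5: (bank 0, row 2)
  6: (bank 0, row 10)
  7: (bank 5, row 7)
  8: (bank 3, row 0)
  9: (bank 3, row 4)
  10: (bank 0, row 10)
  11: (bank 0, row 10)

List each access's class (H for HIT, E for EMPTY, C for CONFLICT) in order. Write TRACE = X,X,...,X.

  [0] b0 r2: had r2 ⇒ H
  [1] b1 r3: had r3 ⇒ H
  [2] b1 r1: had r3 ⇒ C
  [3] b5 r7: no row ⇒ E
  [4] b2 r3: had r9 ⇒ C
  [5] b0 r2: had r2 ⇒ H
  [6] b0 r10: had r2 ⇒ C
  [7] b5 r7: had r7 ⇒ H
  [8] b3 r0: had r10 ⇒ C
  [9] b3 r4: had r0 ⇒ C
  [10] b0 r10: had r10 ⇒ H
  [11] b0 r10: had r10 ⇒ H

TRACE = H,H,C,E,C,H,C,H,C,C,H,H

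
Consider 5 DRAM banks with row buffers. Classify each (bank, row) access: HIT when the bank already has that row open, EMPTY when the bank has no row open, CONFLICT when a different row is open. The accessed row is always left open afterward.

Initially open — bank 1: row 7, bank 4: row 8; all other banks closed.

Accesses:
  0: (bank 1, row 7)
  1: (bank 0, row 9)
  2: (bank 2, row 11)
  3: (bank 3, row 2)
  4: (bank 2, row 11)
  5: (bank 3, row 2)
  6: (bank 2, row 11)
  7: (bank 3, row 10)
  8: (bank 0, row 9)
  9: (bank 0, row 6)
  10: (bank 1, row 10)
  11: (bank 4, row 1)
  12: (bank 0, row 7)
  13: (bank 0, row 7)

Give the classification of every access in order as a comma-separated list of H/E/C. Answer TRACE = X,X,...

#0 (1,7) H  (was 7)
#1 (0,9) E
#2 (2,11) E
#3 (3,2) E
#4 (2,11) H  (was 11)
#5 (3,2) H  (was 2)
#6 (2,11) H  (was 11)
#7 (3,10) C  (was 2)
#8 (0,9) H  (was 9)
#9 (0,6) C  (was 9)
#10 (1,10) C  (was 7)
#11 (4,1) C  (was 8)
#12 (0,7) C  (was 6)
#13 (0,7) H  (was 7)

TRACE = H,E,E,E,H,H,H,C,H,C,C,C,C,H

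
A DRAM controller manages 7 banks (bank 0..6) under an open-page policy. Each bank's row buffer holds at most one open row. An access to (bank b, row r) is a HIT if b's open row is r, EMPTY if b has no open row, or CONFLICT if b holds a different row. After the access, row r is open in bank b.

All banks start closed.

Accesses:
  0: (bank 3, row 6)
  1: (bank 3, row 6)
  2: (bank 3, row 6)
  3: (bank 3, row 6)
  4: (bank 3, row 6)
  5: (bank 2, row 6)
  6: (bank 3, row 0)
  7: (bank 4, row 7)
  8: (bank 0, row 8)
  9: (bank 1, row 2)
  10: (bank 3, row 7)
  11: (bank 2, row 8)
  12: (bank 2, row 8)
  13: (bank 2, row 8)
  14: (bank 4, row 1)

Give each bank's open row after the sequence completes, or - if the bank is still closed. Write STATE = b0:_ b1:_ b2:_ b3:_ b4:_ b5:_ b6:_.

#0 (3,6) E
#1 (3,6) H  (was 6)
#2 (3,6) H  (was 6)
#3 (3,6) H  (was 6)
#4 (3,6) H  (was 6)
#5 (2,6) E
#6 (3,0) C  (was 6)
#7 (4,7) E
#8 (0,8) E
#9 (1,2) E
#10 (3,7) C  (was 0)
#11 (2,8) C  (was 6)
#12 (2,8) H  (was 8)
#13 (2,8) H  (was 8)
#14 (4,1) C  (was 7)

STATE = b0:8 b1:2 b2:8 b3:7 b4:1 b5:- b6:-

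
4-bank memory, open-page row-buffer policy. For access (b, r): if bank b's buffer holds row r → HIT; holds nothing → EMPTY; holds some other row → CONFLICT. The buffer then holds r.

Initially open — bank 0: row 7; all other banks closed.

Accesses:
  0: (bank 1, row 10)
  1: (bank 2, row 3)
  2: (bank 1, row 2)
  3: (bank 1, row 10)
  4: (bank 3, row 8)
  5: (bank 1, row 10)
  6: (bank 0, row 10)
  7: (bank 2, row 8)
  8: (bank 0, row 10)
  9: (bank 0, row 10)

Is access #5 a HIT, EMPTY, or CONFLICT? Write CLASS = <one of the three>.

CLASS = HIT

  [0] b1 r10: no row ⇒ E
  [1] b2 r3: no row ⇒ E
  [2] b1 r2: had r10 ⇒ C
  [3] b1 r10: had r2 ⇒ C
  [4] b3 r8: no row ⇒ E
  [5] b1 r10: had r10 ⇒ H
  [6] b0 r10: had r7 ⇒ C
  [7] b2 r8: had r3 ⇒ C
  [8] b0 r10: had r10 ⇒ H
  [9] b0 r10: had r10 ⇒ H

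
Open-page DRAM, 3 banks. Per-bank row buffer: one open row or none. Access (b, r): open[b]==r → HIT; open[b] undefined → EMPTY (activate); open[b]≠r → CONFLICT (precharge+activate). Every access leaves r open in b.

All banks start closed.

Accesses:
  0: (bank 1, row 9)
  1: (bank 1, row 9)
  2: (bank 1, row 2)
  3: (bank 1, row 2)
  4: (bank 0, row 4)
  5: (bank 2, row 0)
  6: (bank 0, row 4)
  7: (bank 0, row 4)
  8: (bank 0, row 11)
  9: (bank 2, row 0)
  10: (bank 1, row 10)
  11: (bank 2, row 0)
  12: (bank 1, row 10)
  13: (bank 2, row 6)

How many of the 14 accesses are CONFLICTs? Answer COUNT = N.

COUNT = 4

#0 (1,9) E
#1 (1,9) H  (was 9)
#2 (1,2) C  (was 9)
#3 (1,2) H  (was 2)
#4 (0,4) E
#5 (2,0) E
#6 (0,4) H  (was 4)
#7 (0,4) H  (was 4)
#8 (0,11) C  (was 4)
#9 (2,0) H  (was 0)
#10 (1,10) C  (was 2)
#11 (2,0) H  (was 0)
#12 (1,10) H  (was 10)
#13 (2,6) C  (was 0)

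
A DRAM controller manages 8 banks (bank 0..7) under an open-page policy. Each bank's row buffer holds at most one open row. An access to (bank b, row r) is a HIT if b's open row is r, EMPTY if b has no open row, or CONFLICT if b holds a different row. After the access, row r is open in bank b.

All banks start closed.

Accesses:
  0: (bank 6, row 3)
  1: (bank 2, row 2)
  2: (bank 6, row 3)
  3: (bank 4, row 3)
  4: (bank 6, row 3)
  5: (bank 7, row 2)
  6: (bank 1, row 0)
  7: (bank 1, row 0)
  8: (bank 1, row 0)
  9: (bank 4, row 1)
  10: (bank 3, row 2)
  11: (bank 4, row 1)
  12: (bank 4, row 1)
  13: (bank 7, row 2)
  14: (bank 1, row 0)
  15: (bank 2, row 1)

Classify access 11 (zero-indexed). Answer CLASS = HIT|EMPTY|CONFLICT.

  [0] b6 r3: no row ⇒ E
  [1] b2 r2: no row ⇒ E
  [2] b6 r3: had r3 ⇒ H
  [3] b4 r3: no row ⇒ E
  [4] b6 r3: had r3 ⇒ H
  [5] b7 r2: no row ⇒ E
  [6] b1 r0: no row ⇒ E
  [7] b1 r0: had r0 ⇒ H
  [8] b1 r0: had r0 ⇒ H
  [9] b4 r1: had r3 ⇒ C
  [10] b3 r2: no row ⇒ E
  [11] b4 r1: had r1 ⇒ H
  [12] b4 r1: had r1 ⇒ H
  [13] b7 r2: had r2 ⇒ H
  [14] b1 r0: had r0 ⇒ H
  [15] b2 r1: had r2 ⇒ C

CLASS = HIT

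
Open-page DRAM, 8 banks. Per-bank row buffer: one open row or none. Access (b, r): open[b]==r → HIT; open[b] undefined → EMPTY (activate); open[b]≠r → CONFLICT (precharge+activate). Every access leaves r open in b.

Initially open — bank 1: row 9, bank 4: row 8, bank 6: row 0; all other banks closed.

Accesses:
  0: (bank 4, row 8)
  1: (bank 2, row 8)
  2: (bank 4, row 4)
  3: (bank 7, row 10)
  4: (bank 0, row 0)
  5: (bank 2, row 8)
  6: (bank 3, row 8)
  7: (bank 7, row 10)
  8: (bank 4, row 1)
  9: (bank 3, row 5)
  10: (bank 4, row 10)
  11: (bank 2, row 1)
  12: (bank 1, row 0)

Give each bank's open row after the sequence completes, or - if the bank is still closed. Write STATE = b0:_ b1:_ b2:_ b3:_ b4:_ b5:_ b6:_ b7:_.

STATE = b0:0 b1:0 b2:1 b3:5 b4:10 b5:- b6:0 b7:10

#0 (4,8) H  (was 8)
#1 (2,8) E
#2 (4,4) C  (was 8)
#3 (7,10) E
#4 (0,0) E
#5 (2,8) H  (was 8)
#6 (3,8) E
#7 (7,10) H  (was 10)
#8 (4,1) C  (was 4)
#9 (3,5) C  (was 8)
#10 (4,10) C  (was 1)
#11 (2,1) C  (was 8)
#12 (1,0) C  (was 9)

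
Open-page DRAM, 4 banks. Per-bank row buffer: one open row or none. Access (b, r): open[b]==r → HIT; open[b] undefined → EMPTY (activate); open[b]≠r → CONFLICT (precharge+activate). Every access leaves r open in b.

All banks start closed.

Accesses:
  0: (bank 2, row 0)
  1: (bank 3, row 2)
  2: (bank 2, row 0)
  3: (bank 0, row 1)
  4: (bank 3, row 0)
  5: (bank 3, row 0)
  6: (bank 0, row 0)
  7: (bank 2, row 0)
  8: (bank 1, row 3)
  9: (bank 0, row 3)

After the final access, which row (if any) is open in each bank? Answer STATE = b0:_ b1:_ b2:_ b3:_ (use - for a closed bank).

  [0] b2 r0: no row ⇒ E
  [1] b3 r2: no row ⇒ E
  [2] b2 r0: had r0 ⇒ H
  [3] b0 r1: no row ⇒ E
  [4] b3 r0: had r2 ⇒ C
  [5] b3 r0: had r0 ⇒ H
  [6] b0 r0: had r1 ⇒ C
  [7] b2 r0: had r0 ⇒ H
  [8] b1 r3: no row ⇒ E
  [9] b0 r3: had r0 ⇒ C

STATE = b0:3 b1:3 b2:0 b3:0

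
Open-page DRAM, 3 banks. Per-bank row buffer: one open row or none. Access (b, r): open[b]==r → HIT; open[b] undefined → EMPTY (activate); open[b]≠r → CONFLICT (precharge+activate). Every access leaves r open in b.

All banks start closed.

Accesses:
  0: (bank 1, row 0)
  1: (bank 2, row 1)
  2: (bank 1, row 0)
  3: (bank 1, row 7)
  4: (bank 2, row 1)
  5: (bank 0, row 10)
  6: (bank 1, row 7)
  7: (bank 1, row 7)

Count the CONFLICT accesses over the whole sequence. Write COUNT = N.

#0 (1,0) E
#1 (2,1) E
#2 (1,0) H  (was 0)
#3 (1,7) C  (was 0)
#4 (2,1) H  (was 1)
#5 (0,10) E
#6 (1,7) H  (was 7)
#7 (1,7) H  (was 7)

COUNT = 1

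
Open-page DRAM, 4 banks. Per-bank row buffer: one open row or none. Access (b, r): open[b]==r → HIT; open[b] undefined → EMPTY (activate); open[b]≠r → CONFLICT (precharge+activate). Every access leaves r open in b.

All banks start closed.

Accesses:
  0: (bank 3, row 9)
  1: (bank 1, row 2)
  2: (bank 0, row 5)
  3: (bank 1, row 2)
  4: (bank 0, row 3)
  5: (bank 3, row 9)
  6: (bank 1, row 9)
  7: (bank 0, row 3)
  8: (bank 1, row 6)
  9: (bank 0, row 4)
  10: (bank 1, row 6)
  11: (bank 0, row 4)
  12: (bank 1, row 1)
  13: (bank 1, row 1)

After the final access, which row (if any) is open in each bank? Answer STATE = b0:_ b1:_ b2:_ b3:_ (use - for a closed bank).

STATE = b0:4 b1:1 b2:- b3:9

#0 (3,9) E
#1 (1,2) E
#2 (0,5) E
#3 (1,2) H  (was 2)
#4 (0,3) C  (was 5)
#5 (3,9) H  (was 9)
#6 (1,9) C  (was 2)
#7 (0,3) H  (was 3)
#8 (1,6) C  (was 9)
#9 (0,4) C  (was 3)
#10 (1,6) H  (was 6)
#11 (0,4) H  (was 4)
#12 (1,1) C  (was 6)
#13 (1,1) H  (was 1)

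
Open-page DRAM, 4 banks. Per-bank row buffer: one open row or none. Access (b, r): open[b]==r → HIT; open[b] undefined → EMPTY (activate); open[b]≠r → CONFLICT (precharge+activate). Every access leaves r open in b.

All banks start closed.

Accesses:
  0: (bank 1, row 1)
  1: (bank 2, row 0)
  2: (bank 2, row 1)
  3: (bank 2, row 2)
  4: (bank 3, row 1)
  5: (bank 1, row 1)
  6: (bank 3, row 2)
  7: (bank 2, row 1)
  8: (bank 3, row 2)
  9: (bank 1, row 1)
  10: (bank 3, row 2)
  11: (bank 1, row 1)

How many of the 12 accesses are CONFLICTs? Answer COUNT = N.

0: bank 1 row 1 — prev None → EMPTY
1: bank 2 row 0 — prev None → EMPTY
2: bank 2 row 1 — prev 0 → CONFLICT
3: bank 2 row 2 — prev 1 → CONFLICT
4: bank 3 row 1 — prev None → EMPTY
5: bank 1 row 1 — prev 1 → HIT
6: bank 3 row 2 — prev 1 → CONFLICT
7: bank 2 row 1 — prev 2 → CONFLICT
8: bank 3 row 2 — prev 2 → HIT
9: bank 1 row 1 — prev 1 → HIT
10: bank 3 row 2 — prev 2 → HIT
11: bank 1 row 1 — prev 1 → HIT

COUNT = 4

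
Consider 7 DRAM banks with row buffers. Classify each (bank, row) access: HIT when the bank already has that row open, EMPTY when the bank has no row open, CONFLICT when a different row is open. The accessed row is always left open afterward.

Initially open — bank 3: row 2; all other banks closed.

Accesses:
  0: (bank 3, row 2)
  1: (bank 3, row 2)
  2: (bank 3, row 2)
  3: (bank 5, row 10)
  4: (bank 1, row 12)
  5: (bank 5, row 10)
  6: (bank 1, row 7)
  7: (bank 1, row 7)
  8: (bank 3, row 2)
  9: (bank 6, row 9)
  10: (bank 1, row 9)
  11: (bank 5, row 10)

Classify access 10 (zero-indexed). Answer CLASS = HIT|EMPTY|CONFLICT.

CLASS = CONFLICT

0: bank 3 row 2 — prev 2 → HIT
1: bank 3 row 2 — prev 2 → HIT
2: bank 3 row 2 — prev 2 → HIT
3: bank 5 row 10 — prev None → EMPTY
4: bank 1 row 12 — prev None → EMPTY
5: bank 5 row 10 — prev 10 → HIT
6: bank 1 row 7 — prev 12 → CONFLICT
7: bank 1 row 7 — prev 7 → HIT
8: bank 3 row 2 — prev 2 → HIT
9: bank 6 row 9 — prev None → EMPTY
10: bank 1 row 9 — prev 7 → CONFLICT
11: bank 5 row 10 — prev 10 → HIT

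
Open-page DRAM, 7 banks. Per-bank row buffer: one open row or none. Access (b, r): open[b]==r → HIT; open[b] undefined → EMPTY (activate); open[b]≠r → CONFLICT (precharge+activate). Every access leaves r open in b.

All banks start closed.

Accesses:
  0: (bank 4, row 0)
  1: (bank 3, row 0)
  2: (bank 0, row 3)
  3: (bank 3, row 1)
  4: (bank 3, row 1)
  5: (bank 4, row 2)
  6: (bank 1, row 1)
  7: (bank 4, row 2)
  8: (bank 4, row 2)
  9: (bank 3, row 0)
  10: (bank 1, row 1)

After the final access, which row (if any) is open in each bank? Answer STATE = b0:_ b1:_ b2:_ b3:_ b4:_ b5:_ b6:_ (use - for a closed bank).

0: bank 4 row 0 — prev None → EMPTY
1: bank 3 row 0 — prev None → EMPTY
2: bank 0 row 3 — prev None → EMPTY
3: bank 3 row 1 — prev 0 → CONFLICT
4: bank 3 row 1 — prev 1 → HIT
5: bank 4 row 2 — prev 0 → CONFLICT
6: bank 1 row 1 — prev None → EMPTY
7: bank 4 row 2 — prev 2 → HIT
8: bank 4 row 2 — prev 2 → HIT
9: bank 3 row 0 — prev 1 → CONFLICT
10: bank 1 row 1 — prev 1 → HIT

STATE = b0:3 b1:1 b2:- b3:0 b4:2 b5:- b6:-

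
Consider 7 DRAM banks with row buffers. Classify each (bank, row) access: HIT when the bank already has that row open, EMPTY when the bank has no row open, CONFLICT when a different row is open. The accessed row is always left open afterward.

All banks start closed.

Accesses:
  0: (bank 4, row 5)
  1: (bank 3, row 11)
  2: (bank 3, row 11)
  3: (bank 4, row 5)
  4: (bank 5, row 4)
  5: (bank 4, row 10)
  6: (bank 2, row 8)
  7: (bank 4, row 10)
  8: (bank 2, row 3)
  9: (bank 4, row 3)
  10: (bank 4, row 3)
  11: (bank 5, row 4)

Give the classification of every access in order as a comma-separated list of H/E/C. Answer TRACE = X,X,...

0: bank 4 row 5 — prev None → EMPTY
1: bank 3 row 11 — prev None → EMPTY
2: bank 3 row 11 — prev 11 → HIT
3: bank 4 row 5 — prev 5 → HIT
4: bank 5 row 4 — prev None → EMPTY
5: bank 4 row 10 — prev 5 → CONFLICT
6: bank 2 row 8 — prev None → EMPTY
7: bank 4 row 10 — prev 10 → HIT
8: bank 2 row 3 — prev 8 → CONFLICT
9: bank 4 row 3 — prev 10 → CONFLICT
10: bank 4 row 3 — prev 3 → HIT
11: bank 5 row 4 — prev 4 → HIT

TRACE = E,E,H,H,E,C,E,H,C,C,H,H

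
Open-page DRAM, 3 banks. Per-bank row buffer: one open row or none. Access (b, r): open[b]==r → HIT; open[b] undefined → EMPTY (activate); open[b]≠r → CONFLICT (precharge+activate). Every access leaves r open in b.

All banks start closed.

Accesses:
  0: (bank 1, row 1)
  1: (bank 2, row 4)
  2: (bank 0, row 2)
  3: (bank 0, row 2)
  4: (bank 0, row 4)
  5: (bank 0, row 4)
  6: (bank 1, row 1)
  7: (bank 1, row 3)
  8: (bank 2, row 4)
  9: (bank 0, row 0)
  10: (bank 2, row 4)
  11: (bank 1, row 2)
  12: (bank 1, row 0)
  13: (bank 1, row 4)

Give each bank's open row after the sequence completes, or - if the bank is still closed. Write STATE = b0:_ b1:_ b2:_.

STATE = b0:0 b1:4 b2:4

  [0] b1 r1: no row ⇒ E
  [1] b2 r4: no row ⇒ E
  [2] b0 r2: no row ⇒ E
  [3] b0 r2: had r2 ⇒ H
  [4] b0 r4: had r2 ⇒ C
  [5] b0 r4: had r4 ⇒ H
  [6] b1 r1: had r1 ⇒ H
  [7] b1 r3: had r1 ⇒ C
  [8] b2 r4: had r4 ⇒ H
  [9] b0 r0: had r4 ⇒ C
  [10] b2 r4: had r4 ⇒ H
  [11] b1 r2: had r3 ⇒ C
  [12] b1 r0: had r2 ⇒ C
  [13] b1 r4: had r0 ⇒ C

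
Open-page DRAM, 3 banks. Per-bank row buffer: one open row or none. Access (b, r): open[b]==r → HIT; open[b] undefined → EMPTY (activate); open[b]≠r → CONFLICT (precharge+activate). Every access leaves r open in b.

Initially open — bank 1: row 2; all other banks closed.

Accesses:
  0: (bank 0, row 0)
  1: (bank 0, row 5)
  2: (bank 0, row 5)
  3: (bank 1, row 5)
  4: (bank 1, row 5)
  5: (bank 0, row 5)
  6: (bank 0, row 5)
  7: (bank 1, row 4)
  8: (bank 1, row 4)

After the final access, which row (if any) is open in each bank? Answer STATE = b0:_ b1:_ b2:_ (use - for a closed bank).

STATE = b0:5 b1:4 b2:-

#0 (0,0) E
#1 (0,5) C  (was 0)
#2 (0,5) H  (was 5)
#3 (1,5) C  (was 2)
#4 (1,5) H  (was 5)
#5 (0,5) H  (was 5)
#6 (0,5) H  (was 5)
#7 (1,4) C  (was 5)
#8 (1,4) H  (was 4)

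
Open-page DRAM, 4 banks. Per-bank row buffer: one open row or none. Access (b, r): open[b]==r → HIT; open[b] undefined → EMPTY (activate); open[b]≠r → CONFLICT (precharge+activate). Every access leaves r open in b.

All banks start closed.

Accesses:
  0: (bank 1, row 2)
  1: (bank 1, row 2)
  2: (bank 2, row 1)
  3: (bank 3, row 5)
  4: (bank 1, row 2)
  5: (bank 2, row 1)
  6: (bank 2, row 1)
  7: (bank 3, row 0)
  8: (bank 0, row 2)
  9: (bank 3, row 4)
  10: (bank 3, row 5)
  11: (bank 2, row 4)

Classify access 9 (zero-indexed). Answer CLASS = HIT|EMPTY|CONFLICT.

CLASS = CONFLICT

#0 (1,2) E
#1 (1,2) H  (was 2)
#2 (2,1) E
#3 (3,5) E
#4 (1,2) H  (was 2)
#5 (2,1) H  (was 1)
#6 (2,1) H  (was 1)
#7 (3,0) C  (was 5)
#8 (0,2) E
#9 (3,4) C  (was 0)
#10 (3,5) C  (was 4)
#11 (2,4) C  (was 1)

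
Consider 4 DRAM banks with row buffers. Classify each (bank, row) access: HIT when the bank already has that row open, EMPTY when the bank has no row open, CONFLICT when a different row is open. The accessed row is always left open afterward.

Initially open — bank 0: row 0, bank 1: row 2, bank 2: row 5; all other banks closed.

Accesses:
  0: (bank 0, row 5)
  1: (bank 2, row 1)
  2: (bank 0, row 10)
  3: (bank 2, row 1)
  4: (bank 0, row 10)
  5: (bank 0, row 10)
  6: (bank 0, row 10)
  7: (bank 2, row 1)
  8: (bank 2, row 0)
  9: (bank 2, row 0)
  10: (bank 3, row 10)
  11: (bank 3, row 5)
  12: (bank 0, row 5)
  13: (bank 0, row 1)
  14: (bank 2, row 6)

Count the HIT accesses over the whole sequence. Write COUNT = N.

COUNT = 6

0: bank 0 row 5 — prev 0 → CONFLICT
1: bank 2 row 1 — prev 5 → CONFLICT
2: bank 0 row 10 — prev 5 → CONFLICT
3: bank 2 row 1 — prev 1 → HIT
4: bank 0 row 10 — prev 10 → HIT
5: bank 0 row 10 — prev 10 → HIT
6: bank 0 row 10 — prev 10 → HIT
7: bank 2 row 1 — prev 1 → HIT
8: bank 2 row 0 — prev 1 → CONFLICT
9: bank 2 row 0 — prev 0 → HIT
10: bank 3 row 10 — prev None → EMPTY
11: bank 3 row 5 — prev 10 → CONFLICT
12: bank 0 row 5 — prev 10 → CONFLICT
13: bank 0 row 1 — prev 5 → CONFLICT
14: bank 2 row 6 — prev 0 → CONFLICT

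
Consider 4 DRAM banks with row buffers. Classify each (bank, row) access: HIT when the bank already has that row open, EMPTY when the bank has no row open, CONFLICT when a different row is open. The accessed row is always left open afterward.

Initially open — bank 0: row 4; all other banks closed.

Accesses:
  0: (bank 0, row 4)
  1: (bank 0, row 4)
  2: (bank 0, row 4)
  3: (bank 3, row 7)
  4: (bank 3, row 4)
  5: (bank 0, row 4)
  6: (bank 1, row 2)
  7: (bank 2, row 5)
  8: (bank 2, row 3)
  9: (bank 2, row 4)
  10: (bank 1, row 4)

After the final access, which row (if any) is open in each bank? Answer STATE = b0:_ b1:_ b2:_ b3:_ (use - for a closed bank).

STATE = b0:4 b1:4 b2:4 b3:4

#0 (0,4) H  (was 4)
#1 (0,4) H  (was 4)
#2 (0,4) H  (was 4)
#3 (3,7) E
#4 (3,4) C  (was 7)
#5 (0,4) H  (was 4)
#6 (1,2) E
#7 (2,5) E
#8 (2,3) C  (was 5)
#9 (2,4) C  (was 3)
#10 (1,4) C  (was 2)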